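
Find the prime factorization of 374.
2 × 11 × 17

Divide by primes starting from smallest:
374 ÷ 2 = 187
187 ÷ 11 = 17
17 ÷ 17 = 1

374 = 2 × 11 × 17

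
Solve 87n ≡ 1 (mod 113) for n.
13

Using Extended Euclidean Algorithm:
gcd(87, 113) = 1
Bezout coefficients: 87 × 13 + 113 × -10 = 1
So 87 × 13 ≡ 1 (mod 113)
The inverse is 13 mod 113 = 13
Verification: 87 × 13 = 1131 = 10 × 113 + 1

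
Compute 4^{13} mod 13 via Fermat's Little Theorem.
4

By Fermat's Little Theorem, a^(p-1) ≡ 1 (mod p) for prime p and gcd(a, p) = 1
Here p = 13, so 4^12 ≡ 1 (mod 13)
We can reduce the exponent: 13 mod 12 = 1
So 4^13 ≡ 4^1 (mod 13)
Computing: 4^1 mod 13 = 4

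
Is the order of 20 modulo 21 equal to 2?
Yes, ord_21(20) = 2.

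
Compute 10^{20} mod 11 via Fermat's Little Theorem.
1

By Fermat's Little Theorem, a^(p-1) ≡ 1 (mod p) for prime p and gcd(a, p) = 1
Here p = 11, so 10^10 ≡ 1 (mod 11)
We can reduce the exponent: 20 mod 10 = 0
So 10^20 ≡ 10^0 (mod 11)
Computing: 10^0 mod 11 = 1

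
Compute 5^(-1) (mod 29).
6

Using Extended Euclidean Algorithm:
gcd(5, 29) = 1
Bezout coefficients: 5 × 6 + 29 × -1 = 1
So 5 × 6 ≡ 1 (mod 29)
The inverse is 6 mod 29 = 6
Verification: 5 × 6 = 30 = 1 × 29 + 1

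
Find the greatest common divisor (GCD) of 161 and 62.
1

Using the Euclidean algorithm:
161 = 2 × 62 + 37
62 = 1 × 37 + 25
37 = 1 × 25 + 12
25 = 2 × 12 + 1
12 = 12 × 1 + 0

GCD(161, 62) = 1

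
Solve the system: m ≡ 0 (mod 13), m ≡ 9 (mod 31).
M = 13 × 31 = 403. M₁ = 31, y₁ ≡ 8 (mod 13). M₂ = 13, y₂ ≡ 12 (mod 31). m = 0×31×8 + 9×13×12 ≡ 195 (mod 403)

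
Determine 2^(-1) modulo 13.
2^(-1) ≡ 7 (mod 13). Verification: 2 × 7 = 14 ≡ 1 (mod 13)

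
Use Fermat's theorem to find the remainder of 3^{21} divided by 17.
5

By Fermat's Little Theorem, a^(p-1) ≡ 1 (mod p) for prime p and gcd(a, p) = 1
Here p = 17, so 3^16 ≡ 1 (mod 17)
We can reduce the exponent: 21 mod 16 = 5
So 3^21 ≡ 3^5 (mod 17)
Computing: 3^5 mod 17 = 5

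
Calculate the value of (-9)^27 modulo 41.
Using repeated squaring. (-9) ≡ 32 (mod 41). 27 = 16 + 8 + 2 + 1 (binary 11011). Repeated squaring mod 41: 32^1 ≡ 32; 32^2 ≡ 32² = 1024 ≡ 40; 32^4 ≡ 40² = 1600 ≡ 1; 32^8 ≡ 1² = 1 ≡ 1; 32^16 ≡ 1² = 1 ≡ 1. Multiply: (-9)^27 ≡ 32^16 × 32^8 × 32^2 × 32^1 ≡ 1 × 1 × 40 × 32 (mod 41): 1 × 1 = 1 ≡ 1; 1 × 40 = 40 ≡ 40; 40 × 32 = 1280 ≡ 9. So (-9)^27 ≡ 9 (mod 41).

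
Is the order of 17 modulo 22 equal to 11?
No, the actual order is 10, not 11.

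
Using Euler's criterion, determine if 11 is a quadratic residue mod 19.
By Euler's criterion: 11^{9} ≡ 1 (mod 19). Since this equals 1, 11 is a QR.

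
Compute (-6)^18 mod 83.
Using repeated squaring. (-6) ≡ 77 (mod 83). 18 = 16 + 2 (binary 10010). Repeated squaring mod 83: 77^1 ≡ 77; 77^2 ≡ 77² = 5929 ≡ 36; 77^4 ≡ 36² = 1296 ≡ 51; 77^8 ≡ 51² = 2601 ≡ 28; 77^16 ≡ 28² = 784 ≡ 37. Multiply: (-6)^18 ≡ 77^16 × 77^2 ≡ 37 × 36 (mod 83): 37 × 36 = 1332 ≡ 4. So (-6)^18 ≡ 4 (mod 83).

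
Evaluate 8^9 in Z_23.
9 = 8 + 1 (binary 1001). Repeated squaring mod 23: 8^1 ≡ 8; 8^2 ≡ 8² = 64 ≡ 18; 8^4 ≡ 18² = 324 ≡ 2; 8^8 ≡ 2² = 4 ≡ 4. Multiply: 8^9 = 8^8 × 8^1 ≡ 4 × 8 (mod 23): 4 × 8 = 32 ≡ 9. So 8^9 ≡ 9 (mod 23).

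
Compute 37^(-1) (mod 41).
37^(-1) ≡ 10 (mod 41). Verification: 37 × 10 = 370 ≡ 1 (mod 41)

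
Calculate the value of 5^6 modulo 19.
6 = 4 + 2 (binary 110). Repeated squaring mod 19: 5^1 ≡ 5; 5^2 ≡ 5² = 25 ≡ 6; 5^4 ≡ 6² = 36 ≡ 17. Multiply: 5^6 = 5^4 × 5^2 ≡ 17 × 6 (mod 19): 17 × 6 = 102 ≡ 7. So 5^6 ≡ 7 (mod 19).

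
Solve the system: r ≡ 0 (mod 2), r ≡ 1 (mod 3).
M = 2 × 3 = 6. M₁ = 3, y₁ ≡ 1 (mod 2). M₂ = 2, y₂ ≡ 2 (mod 3). r = 0×3×1 + 1×2×2 ≡ 4 (mod 6)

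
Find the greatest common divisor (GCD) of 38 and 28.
2

Using the Euclidean algorithm:
38 = 1 × 28 + 10
28 = 2 × 10 + 8
10 = 1 × 8 + 2
8 = 4 × 2 + 0

GCD(38, 28) = 2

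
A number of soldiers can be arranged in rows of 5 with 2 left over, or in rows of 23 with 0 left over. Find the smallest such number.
M = 5 × 23 = 115. M₁ = 23, y₁ ≡ 2 (mod 5). M₂ = 5, y₂ ≡ 14 (mod 23). k = 2×23×2 + 0×5×14 ≡ 92 (mod 115). The smallest positive such number is 92.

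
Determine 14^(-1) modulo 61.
14^(-1) ≡ 48 (mod 61). Verification: 14 × 48 = 672 ≡ 1 (mod 61)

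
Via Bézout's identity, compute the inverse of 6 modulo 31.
Extended GCD: 6(-5) + 31(1) = 1. So 6^(-1) ≡ 26 ≡ 26 (mod 31). Verify: 6 × 26 = 156 ≡ 1 (mod 31)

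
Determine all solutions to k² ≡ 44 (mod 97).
The square roots of 44 mod 97 are 74 and 23. Verify: 74² = 5476 ≡ 44 (mod 97)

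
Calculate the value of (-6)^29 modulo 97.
Using repeated squaring. (-6) ≡ 91 (mod 97). 29 = 16 + 8 + 4 + 1 (binary 11101). Repeated squaring mod 97: 91^1 ≡ 91; 91^2 ≡ 91² = 8281 ≡ 36; 91^4 ≡ 36² = 1296 ≡ 35; 91^8 ≡ 35² = 1225 ≡ 61; 91^16 ≡ 61² = 3721 ≡ 35. Multiply: (-6)^29 ≡ 91^16 × 91^8 × 91^4 × 91^1 ≡ 35 × 61 × 35 × 91 (mod 97): 35 × 61 = 2135 ≡ 1; 1 × 35 = 35 ≡ 35; 35 × 91 = 3185 ≡ 81. So (-6)^29 ≡ 81 (mod 97).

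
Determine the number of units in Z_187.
160

Prime factorization: 187 = 11 × 17
Using the formula φ(n) = n × Π(1 - 1/p) for each prime factor p:
φ(187) = 187 × (1 - 1/11) × (1 - 1/17)
φ(187) = 160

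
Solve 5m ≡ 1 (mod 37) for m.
5^(-1) ≡ 15 (mod 37). Verification: 5 × 15 = 75 ≡ 1 (mod 37)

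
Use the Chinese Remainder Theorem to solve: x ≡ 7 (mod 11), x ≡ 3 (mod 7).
73

Using the Chinese Remainder Theorem:
M = product of moduli = 77
For equation 1: M_1 = 7, 7 ≡ 7 (mod 11), inverse of 7 mod 11 is 8 (check: 7 × 8 = 56 ≡ 1 (mod 11))
For equation 2: M_2 = 11, 11 ≡ 4 (mod 7), inverse of 11 mod 7 is 2 (check: 4 × 2 = 8 ≡ 1 (mod 7))
Combine: x ≡ Σ r_i×M_i×(M_i⁻¹ mod m_i) = 7×7×8 + 3×11×2 = 392 + 66 = 458
458 mod 77 = 73
x ≡ 73 (mod 77)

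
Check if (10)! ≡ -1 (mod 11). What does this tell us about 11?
(10)! mod 11 = 10. Since this equals -1 (mod 11), Wilson confirms 11 is prime.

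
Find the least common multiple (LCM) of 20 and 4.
20

First find GCD(20, 4) using the Euclidean algorithm:
20 = 5 × 4 + 0
GCD(20, 4) = 4

LCM formula: LCM(a, b) = (a × b) / GCD(a, b)
LCM(20, 4) = (20 × 4) / 4
LCM(20, 4) = 80 / 4
LCM(20, 4) = 20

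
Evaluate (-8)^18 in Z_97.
Using repeated squaring. (-8) ≡ 89 (mod 97). 18 = 16 + 2 (binary 10010). Repeated squaring mod 97: 89^1 ≡ 89; 89^2 ≡ 89² = 7921 ≡ 64; 89^4 ≡ 64² = 4096 ≡ 22; 89^8 ≡ 22² = 484 ≡ 96; 89^16 ≡ 96² = 9216 ≡ 1. Multiply: (-8)^18 ≡ 89^16 × 89^2 ≡ 1 × 64 (mod 97): 1 × 64 = 64 ≡ 64. So (-8)^18 ≡ 64 (mod 97).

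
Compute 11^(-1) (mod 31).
11^(-1) ≡ 17 (mod 31). Verification: 11 × 17 = 187 ≡ 1 (mod 31)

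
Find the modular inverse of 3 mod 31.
3^(-1) ≡ 21 (mod 31). Verification: 3 × 21 = 63 ≡ 1 (mod 31)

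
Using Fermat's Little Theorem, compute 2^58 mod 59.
By Fermat's Little Theorem, 2^{58} ≡ 1 (mod 59) since 59 is prime and gcd(2, 59) = 1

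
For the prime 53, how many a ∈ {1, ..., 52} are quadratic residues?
For prime 53, there are (p-1)/2 = (53-1)/2 = 26 quadratic residues (excluding 0).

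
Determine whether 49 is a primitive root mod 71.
p - 1 = 70 has prime divisors 2, 5, 7. Check 49^(70/q) mod 71 for each: 49^(70/2) = 49^35 ≡ 1, 49^(70/5) = 49^14 ≡ 5, 49^(70/7) = 49^10 ≡ 37 (mod 71). Since 49^35 ≡ 1 (mod 71), the order of 49 divides 35 (in fact the order is 35) ≠ 70, so it is not a primitive root.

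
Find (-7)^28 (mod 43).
Using repeated squaring. (-7) ≡ 36 (mod 43). 28 = 16 + 8 + 4 (binary 11100). Repeated squaring mod 43: 36^1 ≡ 36; 36^2 ≡ 36² = 1296 ≡ 6; 36^4 ≡ 6² = 36 ≡ 36; 36^8 ≡ 36² = 1296 ≡ 6; 36^16 ≡ 6² = 36 ≡ 36. Multiply: (-7)^28 ≡ 36^16 × 36^8 × 36^4 ≡ 36 × 6 × 36 (mod 43): 36 × 6 = 216 ≡ 1; 1 × 36 = 36 ≡ 36. So (-7)^28 ≡ 36 (mod 43).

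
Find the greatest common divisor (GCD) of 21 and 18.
3

Using the Euclidean algorithm:
21 = 1 × 18 + 3
18 = 6 × 3 + 0

GCD(21, 18) = 3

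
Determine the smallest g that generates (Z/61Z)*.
2

A primitive root g modulo p has order p-1 = 60
Prime divisors of 60: [2, 3, 5]
g is a primitive root iff g^(60/q) ≢ 1 (mod 61) for each prime divisor q
Testing small values:
  g = 2: 2^30 ≡ 60, 2^20 ≡ 47, 2^12 ≡ 9 (mod 61) → none is 1, primitive root!
The smallest primitive root is 2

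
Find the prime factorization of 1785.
3 × 5 × 7 × 17

Divide by primes starting from smallest:
1785 ÷ 3 = 595
595 ÷ 5 = 119
119 ÷ 7 = 17
17 ÷ 17 = 1

1785 = 3 × 5 × 7 × 17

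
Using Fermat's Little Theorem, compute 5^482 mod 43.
By Fermat: 5^{42} ≡ 1 (mod 43). 482 ≡ 20 (mod 42). So 5^{482} ≡ 5^{20} ≡ 17 (mod 43)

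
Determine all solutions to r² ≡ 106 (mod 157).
The square roots of 106 mod 157 are 109 and 48. Verify: 109² = 11881 ≡ 106 (mod 157)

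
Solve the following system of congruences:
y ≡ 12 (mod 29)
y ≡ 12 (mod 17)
12

Using the Chinese Remainder Theorem:
M = product of moduli = 493
For equation 1: M_1 = 17, 17 ≡ 17 (mod 29), inverse of 17 mod 29 is 12 (check: 17 × 12 = 204 ≡ 1 (mod 29))
For equation 2: M_2 = 29, 29 ≡ 12 (mod 17), inverse of 29 mod 17 is 10 (check: 12 × 10 = 120 ≡ 1 (mod 17))
Combine: y ≡ Σ r_i×M_i×(M_i⁻¹ mod m_i) = 12×17×12 + 12×29×10 = 2448 + 3480 = 5928
5928 mod 493 = 12
y ≡ 12 (mod 493)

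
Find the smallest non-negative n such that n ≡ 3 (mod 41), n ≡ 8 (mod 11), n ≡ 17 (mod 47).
5046

Using the Chinese Remainder Theorem:
M = product of moduli = 21197
For equation 1: M_1 = 517, 517 ≡ 25 (mod 41), inverse of 517 mod 41 is 23 (check: 25 × 23 = 575 ≡ 1 (mod 41))
For equation 2: M_2 = 1927, 1927 ≡ 2 (mod 11), inverse of 1927 mod 11 is 6 (check: 2 × 6 = 12 ≡ 1 (mod 11))
For equation 3: M_3 = 451, 451 ≡ 28 (mod 47), inverse of 451 mod 47 is 42 (check: 28 × 42 = 1176 ≡ 1 (mod 47))
Combine: n ≡ Σ r_i×M_i×(M_i⁻¹ mod m_i) = 3×517×23 + 8×1927×6 + 17×451×42 = 35673 + 92496 + 322014 = 450183
450183 mod 21197 = 5046
n ≡ 5046 (mod 21197)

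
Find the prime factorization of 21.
3 × 7

Divide by primes starting from smallest:
21 ÷ 3 = 7
7 ÷ 7 = 1

21 = 3 × 7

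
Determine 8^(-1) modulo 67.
8^(-1) ≡ 42 (mod 67). Verification: 8 × 42 = 336 ≡ 1 (mod 67)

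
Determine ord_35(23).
Powers of 23 mod 35: 23^1≡23, 23^2≡4, 23^3≡22, 23^4≡16, 23^5≡18, 23^6≡29, 23^7≡2, 23^8≡11, 23^9≡8, 23^10≡9, 23^11≡32, 23^12≡1. Order = 12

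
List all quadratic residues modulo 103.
QRs mod 103: {1, 2, 4, 7, 8, 9, 13, 14, 15, 16, 17, 18, 19, 23, 25, 26, 28, 29, 30, 32, 33, 34, 36, 38, 41, 46, 49, 50, 52, 55, 56, 58, 59, 60, 61, 63, 64, 66, 68, 72, 76, 79, 81, 82, 83, 91, 92, 93, 97, 98, 100}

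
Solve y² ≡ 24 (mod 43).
The square roots of 24 mod 43 are 14 and 29. Verify: 14² = 196 ≡ 24 (mod 43)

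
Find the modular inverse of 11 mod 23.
11^(-1) ≡ 21 (mod 23). Verification: 11 × 21 = 231 ≡ 1 (mod 23)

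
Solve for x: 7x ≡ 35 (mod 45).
5

Since gcd(7, 45) = 1 divides 35, a solution exists.
Multiply both sides by the inverse of 7 mod 45:
  7^(-1) mod 45 = 13
  x ≡ 13 × 35 ≡ 455 ≡ 5 (mod 45)
Verification: 7 × 5 = 35 = 0 × 45 + 35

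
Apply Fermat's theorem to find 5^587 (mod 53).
By Fermat: 5^{52} ≡ 1 (mod 53). 587 ≡ 15 (mod 52). So 5^{587} ≡ 5^{15} ≡ 45 (mod 53)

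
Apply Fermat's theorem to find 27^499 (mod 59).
By Fermat: 27^{58} ≡ 1 (mod 59). 499 = 8×58 + 35. So 27^{499} ≡ 27^{35} ≡ 57 (mod 59)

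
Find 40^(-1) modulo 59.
31

Using Extended Euclidean Algorithm:
gcd(40, 59) = 1
Bezout coefficients: 40 × -28 + 59 × 19 = 1
So 40 × -28 ≡ 1 (mod 59)
The inverse is -28 mod 59 = 31
Verification: 40 × 31 = 1240 = 21 × 59 + 1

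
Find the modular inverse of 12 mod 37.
12^(-1) ≡ 34 (mod 37). Verification: 12 × 34 = 408 ≡ 1 (mod 37)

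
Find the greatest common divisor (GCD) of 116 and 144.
4

Using the Euclidean algorithm:
116 = 0 × 144 + 116
144 = 1 × 116 + 28
116 = 4 × 28 + 4
28 = 7 × 4 + 0

GCD(116, 144) = 4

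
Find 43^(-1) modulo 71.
38

Using Extended Euclidean Algorithm:
gcd(43, 71) = 1
Bezout coefficients: 43 × -33 + 71 × 20 = 1
So 43 × -33 ≡ 1 (mod 71)
The inverse is -33 mod 71 = 38
Verification: 43 × 38 = 1634 = 23 × 71 + 1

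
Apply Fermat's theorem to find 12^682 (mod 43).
By Fermat: 12^{42} ≡ 1 (mod 43). 682 ≡ 10 (mod 42). So 12^{682} ≡ 12^{10} ≡ 38 (mod 43)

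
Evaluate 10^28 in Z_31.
Using repeated squaring. 28 = 16 + 8 + 4 (binary 11100). Repeated squaring mod 31: 10^1 ≡ 10; 10^2 ≡ 10² = 100 ≡ 7; 10^4 ≡ 7² = 49 ≡ 18; 10^8 ≡ 18² = 324 ≡ 14; 10^16 ≡ 14² = 196 ≡ 10. Multiply: 10^28 = 10^16 × 10^8 × 10^4 ≡ 10 × 14 × 18 (mod 31): 10 × 14 = 140 ≡ 16; 16 × 18 = 288 ≡ 9. So 10^28 ≡ 9 (mod 31).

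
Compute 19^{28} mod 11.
5

Using successive squaring:
Binary expansion of 28: 11100
Powers of 19 mod 11 (each is the square of the previous):
  19^1 ≡ 8 (mod 11)
  19^2 ≡ 8² = 64 ≡ 9 (mod 11)
  19^4 ≡ 9² = 81 ≡ 4 (mod 11)
  19^8 ≡ 4² = 16 ≡ 5 (mod 11)
  19^16 ≡ 5² = 25 ≡ 3 (mod 11)
28 = 16 + 8 + 4, so 19^28 = 19^16 × 19^8 × 19^4 ≡ 3 × 5 × 4 (mod 11)
Multiplying step by step:
  3 × 5 = 15 ≡ 4 (mod 11)
  4 × 4 = 16 ≡ 5 (mod 11)
Result: 19^28 ≡ 5 (mod 11)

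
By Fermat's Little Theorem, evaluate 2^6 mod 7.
By Fermat's Little Theorem, 2^{6} ≡ 1 (mod 7) since 7 is prime and gcd(2, 7) = 1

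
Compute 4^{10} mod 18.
4

Using successive squaring:
Binary expansion of 10: 1010
Powers of 4 mod 18 (each is the square of the previous):
  4^1 ≡ 4 (mod 18)
  4^2 ≡ 4² = 16 ≡ 16 (mod 18)
  4^4 ≡ 16² = 256 ≡ 4 (mod 18)
  4^8 ≡ 4² = 16 ≡ 16 (mod 18)
10 = 8 + 2, so 4^10 = 4^8 × 4^2 ≡ 16 × 16 (mod 18)
Multiplying step by step:
  16 × 16 = 256 ≡ 4 (mod 18)
Result: 4^10 ≡ 4 (mod 18)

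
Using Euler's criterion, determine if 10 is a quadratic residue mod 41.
By Euler's criterion: 10^{20} ≡ 1 (mod 41). Since this equals 1, 10 is a QR.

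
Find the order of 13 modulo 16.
Powers of 13 mod 16: 13^1≡13, 13^2≡9, 13^3≡5, 13^4≡1. Order = 4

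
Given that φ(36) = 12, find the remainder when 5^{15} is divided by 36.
By Euler: 5^{12} ≡ 1 (mod 36) since gcd(5, 36) = 1. 15 = 1×12 + 3. So 5^{15} ≡ 5^{3} ≡ 17 (mod 36)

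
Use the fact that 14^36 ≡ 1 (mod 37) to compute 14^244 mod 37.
By Fermat: 14^{36} ≡ 1 (mod 37). 244 = 6×36 + 28. So 14^{244} ≡ 14^{28} ≡ 10 (mod 37)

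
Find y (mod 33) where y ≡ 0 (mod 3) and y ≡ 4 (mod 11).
M = 3 × 11 = 33. M₁ = 11, y₁ ≡ 2 (mod 3). M₂ = 3, y₂ ≡ 4 (mod 11). y = 0×11×2 + 4×3×4 ≡ 15 (mod 33)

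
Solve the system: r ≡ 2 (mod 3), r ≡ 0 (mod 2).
M = 3 × 2 = 6. M₁ = 2, y₁ ≡ 2 (mod 3). M₂ = 3, y₂ ≡ 1 (mod 2). r = 2×2×2 + 0×3×1 ≡ 2 (mod 6)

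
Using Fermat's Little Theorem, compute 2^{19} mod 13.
11

By Fermat's Little Theorem, a^(p-1) ≡ 1 (mod p) for prime p and gcd(a, p) = 1
Here p = 13, so 2^12 ≡ 1 (mod 13)
We can reduce the exponent: 19 mod 12 = 7
So 2^19 ≡ 2^7 (mod 13)
Computing: 2^7 mod 13 = 11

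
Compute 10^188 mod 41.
Using Fermat: 10^{40} ≡ 1 (mod 41). 188 ≡ 28 (mod 40). So 10^{188} ≡ 10^{28} ≡ 16 (mod 41)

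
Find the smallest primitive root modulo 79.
p - 1 = 78 has prime divisors 2, 3, 13. h is a primitive root mod 79 iff h^(78/q) ≢ 1 (mod 79) for each such q.
h = 2: 2^39 ≡ 1, 2^26 ≡ 23, 2^6 ≡ 64 (mod 79); 2^39 ≡ 1, so not a primitive root.
h = 3: 3^39 ≡ 78, 3^26 ≡ 23, 3^6 ≡ 18 (mod 79); none is 1, so 3 has order 78 and is a primitive root.
The smallest primitive root mod 79 is g = 3.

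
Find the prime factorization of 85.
5 × 17

Divide by primes starting from smallest:
85 ÷ 5 = 17
17 ÷ 17 = 1

85 = 5 × 17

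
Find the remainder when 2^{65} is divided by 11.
By Fermat: 2^{10} ≡ 1 (mod 11). 65 = 6×10 + 5. So 2^{65} ≡ 2^{5} ≡ 10 (mod 11)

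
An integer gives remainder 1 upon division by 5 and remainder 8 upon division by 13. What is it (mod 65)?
M = 5 × 13 = 65. M₁ = 13, y₁ ≡ 2 (mod 5). M₂ = 5, y₂ ≡ 8 (mod 13). t = 1×13×2 + 8×5×8 ≡ 21 (mod 65). The smallest positive such number is 21.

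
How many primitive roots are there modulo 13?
4

The number of primitive roots modulo p is φ(p-1) = φ(12)
φ(12) = 4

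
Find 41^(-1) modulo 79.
27

Using Extended Euclidean Algorithm:
gcd(41, 79) = 1
Bezout coefficients: 41 × 27 + 79 × -14 = 1
So 41 × 27 ≡ 1 (mod 79)
The inverse is 27 mod 79 = 27
Verification: 41 × 27 = 1107 = 14 × 79 + 1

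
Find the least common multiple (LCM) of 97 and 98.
9506

First find GCD(97, 98) using the Euclidean algorithm:
97 = 0 × 98 + 97
98 = 1 × 97 + 1
97 = 97 × 1 + 0
GCD(97, 98) = 1

LCM formula: LCM(a, b) = (a × b) / GCD(a, b)
LCM(97, 98) = (97 × 98) / 1
LCM(97, 98) = 9506 / 1
LCM(97, 98) = 9506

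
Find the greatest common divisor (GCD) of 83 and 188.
1

Using the Euclidean algorithm:
83 = 0 × 188 + 83
188 = 2 × 83 + 22
83 = 3 × 22 + 17
22 = 1 × 17 + 5
17 = 3 × 5 + 2
5 = 2 × 2 + 1
2 = 2 × 1 + 0

GCD(83, 188) = 1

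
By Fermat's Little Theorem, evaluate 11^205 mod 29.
By Fermat: 11^{28} ≡ 1 (mod 29). 205 = 7×28 + 9. So 11^{205} ≡ 11^{9} ≡ 2 (mod 29)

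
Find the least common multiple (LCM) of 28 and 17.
476

First find GCD(28, 17) using the Euclidean algorithm:
28 = 1 × 17 + 11
17 = 1 × 11 + 6
11 = 1 × 6 + 5
6 = 1 × 5 + 1
5 = 5 × 1 + 0
GCD(28, 17) = 1

LCM formula: LCM(a, b) = (a × b) / GCD(a, b)
LCM(28, 17) = (28 × 17) / 1
LCM(28, 17) = 476 / 1
LCM(28, 17) = 476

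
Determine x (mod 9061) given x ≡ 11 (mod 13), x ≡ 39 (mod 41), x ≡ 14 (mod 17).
7460

Using the Chinese Remainder Theorem:
M = product of moduli = 9061
For equation 1: M_1 = 697, 697 ≡ 8 (mod 13), inverse of 697 mod 13 is 5 (check: 8 × 5 = 40 ≡ 1 (mod 13))
For equation 2: M_2 = 221, 221 ≡ 16 (mod 41), inverse of 221 mod 41 is 18 (check: 16 × 18 = 288 ≡ 1 (mod 41))
For equation 3: M_3 = 533, 533 ≡ 6 (mod 17), inverse of 533 mod 17 is 3 (check: 6 × 3 = 18 ≡ 1 (mod 17))
Combine: x ≡ Σ r_i×M_i×(M_i⁻¹ mod m_i) = 11×697×5 + 39×221×18 + 14×533×3 = 38335 + 155142 + 22386 = 215863
215863 mod 9061 = 7460
x ≡ 7460 (mod 9061)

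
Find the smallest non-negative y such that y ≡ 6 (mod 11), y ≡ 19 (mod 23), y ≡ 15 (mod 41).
1491

Using the Chinese Remainder Theorem:
M = product of moduli = 10373
For equation 1: M_1 = 943, 943 ≡ 8 (mod 11), inverse of 943 mod 11 is 7 (check: 8 × 7 = 56 ≡ 1 (mod 11))
For equation 2: M_2 = 451, 451 ≡ 14 (mod 23), inverse of 451 mod 23 is 5 (check: 14 × 5 = 70 ≡ 1 (mod 23))
For equation 3: M_3 = 253, 253 ≡ 7 (mod 41), inverse of 253 mod 41 is 6 (check: 7 × 6 = 42 ≡ 1 (mod 41))
Combine: y ≡ Σ r_i×M_i×(M_i⁻¹ mod m_i) = 6×943×7 + 19×451×5 + 15×253×6 = 39606 + 42845 + 22770 = 105221
105221 mod 10373 = 1491
y ≡ 1491 (mod 10373)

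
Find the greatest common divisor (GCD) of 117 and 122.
1

Using the Euclidean algorithm:
117 = 0 × 122 + 117
122 = 1 × 117 + 5
117 = 23 × 5 + 2
5 = 2 × 2 + 1
2 = 2 × 1 + 0

GCD(117, 122) = 1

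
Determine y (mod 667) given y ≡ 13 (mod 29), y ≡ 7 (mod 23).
651

Using the Chinese Remainder Theorem:
M = product of moduli = 667
For equation 1: M_1 = 23, 23 ≡ 23 (mod 29), inverse of 23 mod 29 is 24 (check: 23 × 24 = 552 ≡ 1 (mod 29))
For equation 2: M_2 = 29, 29 ≡ 6 (mod 23), inverse of 29 mod 23 is 4 (check: 6 × 4 = 24 ≡ 1 (mod 23))
Combine: y ≡ Σ r_i×M_i×(M_i⁻¹ mod m_i) = 13×23×24 + 7×29×4 = 7176 + 812 = 7988
7988 mod 667 = 651
y ≡ 651 (mod 667)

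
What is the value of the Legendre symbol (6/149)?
(6/149) = 6^{74} mod 149 = 1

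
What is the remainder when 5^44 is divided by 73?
Using repeated squaring. 44 = 32 + 8 + 4 (binary 101100). Repeated squaring mod 73: 5^1 ≡ 5; 5^2 ≡ 5² = 25 ≡ 25; 5^4 ≡ 25² = 625 ≡ 41; 5^8 ≡ 41² = 1681 ≡ 2; 5^16 ≡ 2² = 4 ≡ 4; 5^32 ≡ 4² = 16 ≡ 16. Multiply: 5^44 = 5^32 × 5^8 × 5^4 ≡ 16 × 2 × 41 (mod 73): 16 × 2 = 32 ≡ 32; 32 × 41 = 1312 ≡ 71. So 5^44 ≡ 71 (mod 73).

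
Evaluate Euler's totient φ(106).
52

Prime factorization: 106 = 2 × 53
Using the formula φ(n) = n × Π(1 - 1/p) for each prime factor p:
φ(106) = 106 × (1 - 1/2) × (1 - 1/53)
φ(106) = 52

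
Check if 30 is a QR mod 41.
By Euler's criterion: 30^{20} ≡ 40 (mod 41). Since this equals -1 (≡ 40), 30 is not a QR.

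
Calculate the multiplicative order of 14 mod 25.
Powers of 14 mod 25: 14^1≡14, 14^2≡21, 14^3≡19, 14^4≡16, 14^5≡24, 14^6≡11, 14^7≡4, 14^8≡6, 14^9≡9, 14^10≡1. Order = 10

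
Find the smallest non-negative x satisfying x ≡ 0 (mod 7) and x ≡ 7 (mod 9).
M = 7 × 9 = 63. M₁ = 9, y₁ ≡ 4 (mod 7). M₂ = 7, y₂ ≡ 4 (mod 9). x = 0×9×4 + 7×7×4 ≡ 7 (mod 63)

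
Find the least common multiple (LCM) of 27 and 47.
1269

First find GCD(27, 47) using the Euclidean algorithm:
27 = 0 × 47 + 27
47 = 1 × 27 + 20
27 = 1 × 20 + 7
20 = 2 × 7 + 6
7 = 1 × 6 + 1
6 = 6 × 1 + 0
GCD(27, 47) = 1

LCM formula: LCM(a, b) = (a × b) / GCD(a, b)
LCM(27, 47) = (27 × 47) / 1
LCM(27, 47) = 1269 / 1
LCM(27, 47) = 1269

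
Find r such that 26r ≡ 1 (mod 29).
26^(-1) ≡ 19 (mod 29). Verification: 26 × 19 = 494 ≡ 1 (mod 29)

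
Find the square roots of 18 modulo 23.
The square roots of 18 mod 23 are 8 and 15. Verify: 8² = 64 ≡ 18 (mod 23)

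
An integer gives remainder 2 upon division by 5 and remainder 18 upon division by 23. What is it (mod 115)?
M = 5 × 23 = 115. M₁ = 23, y₁ ≡ 2 (mod 5). M₂ = 5, y₂ ≡ 14 (mod 23). r = 2×23×2 + 18×5×14 ≡ 87 (mod 115). The smallest positive such number is 87.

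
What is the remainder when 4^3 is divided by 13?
3 = 2 + 1 (binary 11). Repeated squaring mod 13: 4^1 ≡ 4; 4^2 ≡ 4² = 16 ≡ 3. Multiply: 4^3 = 4^2 × 4^1 ≡ 3 × 4 (mod 13): 3 × 4 = 12 ≡ 12. So 4^3 ≡ 12 (mod 13).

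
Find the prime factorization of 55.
5 × 11

Divide by primes starting from smallest:
55 ÷ 5 = 11
11 ÷ 11 = 1

55 = 5 × 11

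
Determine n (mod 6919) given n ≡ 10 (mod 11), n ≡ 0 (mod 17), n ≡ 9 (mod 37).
527

Using the Chinese Remainder Theorem:
M = product of moduli = 6919
For equation 1: M_1 = 629, 629 ≡ 2 (mod 11), inverse of 629 mod 11 is 6 (check: 2 × 6 = 12 ≡ 1 (mod 11))
For equation 2: M_2 = 407, 407 ≡ 16 (mod 17), inverse of 407 mod 17 is 16 (check: 16 × 16 = 256 ≡ 1 (mod 17))
For equation 3: M_3 = 187, 187 ≡ 2 (mod 37), inverse of 187 mod 37 is 19 (check: 2 × 19 = 38 ≡ 1 (mod 37))
Combine: n ≡ Σ r_i×M_i×(M_i⁻¹ mod m_i) = 10×629×6 + 0×407×16 + 9×187×19 = 37740 + 0 + 31977 = 69717
69717 mod 6919 = 527
n ≡ 527 (mod 6919)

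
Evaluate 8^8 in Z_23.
8 = 8 (binary 1000). Repeated squaring mod 23: 8^1 ≡ 8; 8^2 ≡ 8² = 64 ≡ 18; 8^4 ≡ 18² = 324 ≡ 2; 8^8 ≡ 2² = 4 ≡ 4. So 8^8 ≡ 4 (mod 23).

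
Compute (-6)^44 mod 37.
Using Fermat: (-6)^{36} ≡ 1 (mod 37). 44 ≡ 8 (mod 36). So (-6)^{44} ≡ (-6)^{8} ≡ 1 (mod 37)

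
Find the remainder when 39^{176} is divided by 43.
By Fermat: 39^{42} ≡ 1 (mod 43). 176 = 4×42 + 8. So 39^{176} ≡ 39^{8} ≡ 4 (mod 43)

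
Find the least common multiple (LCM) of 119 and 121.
14399

First find GCD(119, 121) using the Euclidean algorithm:
119 = 0 × 121 + 119
121 = 1 × 119 + 2
119 = 59 × 2 + 1
2 = 2 × 1 + 0
GCD(119, 121) = 1

LCM formula: LCM(a, b) = (a × b) / GCD(a, b)
LCM(119, 121) = (119 × 121) / 1
LCM(119, 121) = 14399 / 1
LCM(119, 121) = 14399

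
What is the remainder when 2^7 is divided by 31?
7 = 4 + 2 + 1 (binary 111). Repeated squaring mod 31: 2^1 ≡ 2; 2^2 ≡ 2² = 4 ≡ 4; 2^4 ≡ 4² = 16 ≡ 16. Multiply: 2^7 = 2^4 × 2^2 × 2^1 ≡ 16 × 4 × 2 (mod 31): 16 × 4 = 64 ≡ 2; 2 × 2 = 4 ≡ 4. So 2^7 ≡ 4 (mod 31).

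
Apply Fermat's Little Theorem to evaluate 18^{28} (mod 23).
8

By Fermat's Little Theorem, a^(p-1) ≡ 1 (mod p) for prime p and gcd(a, p) = 1
Here p = 23, so 18^22 ≡ 1 (mod 23)
We can reduce the exponent: 28 mod 22 = 6
So 18^28 ≡ 18^6 (mod 23)
Computing: 18^6 mod 23 = 8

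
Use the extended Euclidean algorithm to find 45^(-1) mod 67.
Extended GCD: 45(3) + 67(-2) = 1. So 45^(-1) ≡ 3 ≡ 3 (mod 67). Verify: 45 × 3 = 135 ≡ 1 (mod 67)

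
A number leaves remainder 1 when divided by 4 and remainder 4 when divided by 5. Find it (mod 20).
M = 4 × 5 = 20. M₁ = 5, y₁ ≡ 1 (mod 4). M₂ = 4, y₂ ≡ 4 (mod 5). y = 1×5×1 + 4×4×4 ≡ 9 (mod 20)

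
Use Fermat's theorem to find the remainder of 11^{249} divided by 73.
30

By Fermat's Little Theorem, a^(p-1) ≡ 1 (mod p) for prime p and gcd(a, p) = 1
Here p = 73, so 11^72 ≡ 1 (mod 73)
We can reduce the exponent: 249 mod 72 = 33
So 11^249 ≡ 11^33 (mod 73)
Computing: 11^33 mod 73 = 30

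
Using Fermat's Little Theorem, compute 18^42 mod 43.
By Fermat's Little Theorem, 18^{42} ≡ 1 (mod 43) since 43 is prime and gcd(18, 43) = 1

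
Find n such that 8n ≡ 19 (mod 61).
10

Since gcd(8, 61) = 1 divides 19, a solution exists.
Multiply both sides by the inverse of 8 mod 61:
  8^(-1) mod 61 = 23
  x ≡ 23 × 19 ≡ 437 ≡ 10 (mod 61)
Verification: 8 × 10 = 80 = 1 × 61 + 19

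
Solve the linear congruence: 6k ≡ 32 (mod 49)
38

Since gcd(6, 49) = 1 divides 32, a solution exists.
Multiply both sides by the inverse of 6 mod 49:
  6^(-1) mod 49 = 41
  x ≡ 41 × 32 ≡ 1312 ≡ 38 (mod 49)
Verification: 6 × 38 = 228 = 4 × 49 + 32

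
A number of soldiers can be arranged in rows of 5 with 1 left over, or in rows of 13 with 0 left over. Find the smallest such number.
M = 5 × 13 = 65. M₁ = 13, y₁ ≡ 2 (mod 5). M₂ = 5, y₂ ≡ 8 (mod 13). k = 1×13×2 + 0×5×8 ≡ 26 (mod 65). The smallest positive such number is 26.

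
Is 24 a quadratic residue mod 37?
By Euler's criterion: 24^{18} ≡ 36 (mod 37). Since this equals -1 (≡ 36), 24 is not a QR.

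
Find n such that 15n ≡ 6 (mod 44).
18

Since gcd(15, 44) = 1 divides 6, a solution exists.
Multiply both sides by the inverse of 15 mod 44:
  15^(-1) mod 44 = 3
  x ≡ 3 × 6 ≡ 18 ≡ 18 (mod 44)
Verification: 15 × 18 = 270 = 6 × 44 + 6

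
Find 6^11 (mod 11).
Using Fermat: 6^{10} ≡ 1 (mod 11). 11 ≡ 1 (mod 10). So 6^{11} ≡ 6^{1} ≡ 6 (mod 11)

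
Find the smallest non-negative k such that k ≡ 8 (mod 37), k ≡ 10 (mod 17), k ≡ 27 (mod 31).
1081

Using the Chinese Remainder Theorem:
M = product of moduli = 19499
For equation 1: M_1 = 527, 527 ≡ 9 (mod 37), inverse of 527 mod 37 is 33 (check: 9 × 33 = 297 ≡ 1 (mod 37))
For equation 2: M_2 = 1147, 1147 ≡ 8 (mod 17), inverse of 1147 mod 17 is 15 (check: 8 × 15 = 120 ≡ 1 (mod 17))
For equation 3: M_3 = 629, 629 ≡ 9 (mod 31), inverse of 629 mod 31 is 7 (check: 9 × 7 = 63 ≡ 1 (mod 31))
Combine: k ≡ Σ r_i×M_i×(M_i⁻¹ mod m_i) = 8×527×33 + 10×1147×15 + 27×629×7 = 139128 + 172050 + 118881 = 430059
430059 mod 19499 = 1081
k ≡ 1081 (mod 19499)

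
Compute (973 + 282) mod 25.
5

(973 + 282) = 1255
1255 mod 25 = 5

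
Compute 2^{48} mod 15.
1

Using successive squaring:
Binary expansion of 48: 110000
Powers of 2 mod 15 (each is the square of the previous):
  2^1 ≡ 2 (mod 15)
  2^2 ≡ 2² = 4 ≡ 4 (mod 15)
  2^4 ≡ 4² = 16 ≡ 1 (mod 15)
  2^8 ≡ 1² = 1 ≡ 1 (mod 15)
  2^16 ≡ 1² = 1 ≡ 1 (mod 15)
  2^32 ≡ 1² = 1 ≡ 1 (mod 15)
48 = 32 + 16, so 2^48 = 2^32 × 2^16 ≡ 1 × 1 (mod 15)
Multiplying step by step:
  1 × 1 = 1 ≡ 1 (mod 15)
Result: 2^48 ≡ 1 (mod 15)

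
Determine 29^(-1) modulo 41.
29^(-1) ≡ 17 (mod 41). Verification: 29 × 17 = 493 ≡ 1 (mod 41)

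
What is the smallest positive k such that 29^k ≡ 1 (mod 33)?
Powers of 29 mod 33: 29^1≡29, 29^2≡16, 29^3≡2, 29^4≡25, 29^5≡32, 29^6≡4, 29^7≡17, 29^8≡31, 29^9≡8, 29^10≡1. Order = 10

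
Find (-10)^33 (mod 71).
Using repeated squaring. (-10) ≡ 61 (mod 71). 33 = 32 + 1 (binary 100001). Repeated squaring mod 71: 61^1 ≡ 61; 61^2 ≡ 61² = 3721 ≡ 29; 61^4 ≡ 29² = 841 ≡ 60; 61^8 ≡ 60² = 3600 ≡ 50; 61^16 ≡ 50² = 2500 ≡ 15; 61^32 ≡ 15² = 225 ≡ 12. Multiply: (-10)^33 ≡ 61^32 × 61^1 ≡ 12 × 61 (mod 71): 12 × 61 = 732 ≡ 22. So (-10)^33 ≡ 22 (mod 71).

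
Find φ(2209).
2162

Prime factorization: 2209 = 47^2
Using the formula φ(n) = n × Π(1 - 1/p) for each prime factor p:
φ(2209) = 2209 × (1 - 1/47)
φ(2209) = 2162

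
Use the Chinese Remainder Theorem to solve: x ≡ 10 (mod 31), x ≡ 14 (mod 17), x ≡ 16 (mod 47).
14022

Using the Chinese Remainder Theorem:
M = product of moduli = 24769
For equation 1: M_1 = 799, 799 ≡ 24 (mod 31), inverse of 799 mod 31 is 22 (check: 24 × 22 = 528 ≡ 1 (mod 31))
For equation 2: M_2 = 1457, 1457 ≡ 12 (mod 17), inverse of 1457 mod 17 is 10 (check: 12 × 10 = 120 ≡ 1 (mod 17))
For equation 3: M_3 = 527, 527 ≡ 10 (mod 47), inverse of 527 mod 47 is 33 (check: 10 × 33 = 330 ≡ 1 (mod 47))
Combine: x ≡ Σ r_i×M_i×(M_i⁻¹ mod m_i) = 10×799×22 + 14×1457×10 + 16×527×33 = 175780 + 203980 + 278256 = 658016
658016 mod 24769 = 14022
x ≡ 14022 (mod 24769)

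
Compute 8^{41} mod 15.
8

Using successive squaring:
Binary expansion of 41: 101001
Powers of 8 mod 15 (each is the square of the previous):
  8^1 ≡ 8 (mod 15)
  8^2 ≡ 8² = 64 ≡ 4 (mod 15)
  8^4 ≡ 4² = 16 ≡ 1 (mod 15)
  8^8 ≡ 1² = 1 ≡ 1 (mod 15)
  8^16 ≡ 1² = 1 ≡ 1 (mod 15)
  8^32 ≡ 1² = 1 ≡ 1 (mod 15)
41 = 32 + 8 + 1, so 8^41 = 8^32 × 8^8 × 8^1 ≡ 1 × 1 × 8 (mod 15)
Multiplying step by step:
  1 × 1 = 1 ≡ 1 (mod 15)
  1 × 8 = 8 ≡ 8 (mod 15)
Result: 8^41 ≡ 8 (mod 15)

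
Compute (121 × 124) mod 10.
4

(121 × 124) = 15004
15004 mod 10 = 4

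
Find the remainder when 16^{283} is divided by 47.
By Fermat: 16^{46} ≡ 1 (mod 47). 283 = 6×46 + 7. So 16^{283} ≡ 16^{7} ≡ 32 (mod 47)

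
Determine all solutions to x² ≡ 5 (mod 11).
The square roots of 5 mod 11 are 4 and 7. Verify: 4² = 16 ≡ 5 (mod 11)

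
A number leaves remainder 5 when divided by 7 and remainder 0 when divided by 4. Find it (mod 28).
M = 7 × 4 = 28. M₁ = 4, y₁ ≡ 2 (mod 7). M₂ = 7, y₂ ≡ 3 (mod 4). k = 5×4×2 + 0×7×3 ≡ 12 (mod 28)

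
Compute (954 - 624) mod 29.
11

(954 - 624) = 330
330 mod 29 = 11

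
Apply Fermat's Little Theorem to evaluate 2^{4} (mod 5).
1

By Fermat's Little Theorem, a^(p-1) ≡ 1 (mod p) for prime p and gcd(a, p) = 1
Here p = 5, so 2^4 ≡ 1 (mod 5)
We can reduce the exponent: 4 mod 4 = 0
So 2^4 ≡ 2^0 (mod 5)
Computing: 2^0 mod 5 = 1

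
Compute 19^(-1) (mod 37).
2

Using Extended Euclidean Algorithm:
gcd(19, 37) = 1
Bezout coefficients: 19 × 2 + 37 × -1 = 1
So 19 × 2 ≡ 1 (mod 37)
The inverse is 2 mod 37 = 2
Verification: 19 × 2 = 38 = 1 × 37 + 1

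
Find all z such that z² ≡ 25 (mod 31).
The square roots of 25 mod 31 are 5 and 26. Verify: 5² = 25 ≡ 25 (mod 31)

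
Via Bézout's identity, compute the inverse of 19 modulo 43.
Extended GCD: 19(-9) + 43(4) = 1. So 19^(-1) ≡ 34 ≡ 34 (mod 43). Verify: 19 × 34 = 646 ≡ 1 (mod 43)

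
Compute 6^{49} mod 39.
6

Using successive squaring:
Binary expansion of 49: 110001
Powers of 6 mod 39 (each is the square of the previous):
  6^1 ≡ 6 (mod 39)
  6^2 ≡ 6² = 36 ≡ 36 (mod 39)
  6^4 ≡ 36² = 1296 ≡ 9 (mod 39)
  6^8 ≡ 9² = 81 ≡ 3 (mod 39)
  6^16 ≡ 3² = 9 ≡ 9 (mod 39)
  6^32 ≡ 9² = 81 ≡ 3 (mod 39)
49 = 32 + 16 + 1, so 6^49 = 6^32 × 6^16 × 6^1 ≡ 3 × 9 × 6 (mod 39)
Multiplying step by step:
  3 × 9 = 27 ≡ 27 (mod 39)
  27 × 6 = 162 ≡ 6 (mod 39)
Result: 6^49 ≡ 6 (mod 39)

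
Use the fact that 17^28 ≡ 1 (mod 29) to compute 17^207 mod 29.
By Fermat: 17^{28} ≡ 1 (mod 29). 207 = 7×28 + 11. So 17^{207} ≡ 17^{11} ≡ 12 (mod 29)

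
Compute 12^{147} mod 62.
58

Using successive squaring:
Binary expansion of 147: 10010011
Powers of 12 mod 62 (each is the square of the previous):
  12^1 ≡ 12 (mod 62)
  12^2 ≡ 12² = 144 ≡ 20 (mod 62)
  12^4 ≡ 20² = 400 ≡ 28 (mod 62)
  12^8 ≡ 28² = 784 ≡ 40 (mod 62)
  12^16 ≡ 40² = 1600 ≡ 50 (mod 62)
  12^32 ≡ 50² = 2500 ≡ 20 (mod 62)
  12^64 ≡ 20² = 400 ≡ 28 (mod 62)
  12^128 ≡ 28² = 784 ≡ 40 (mod 62)
147 = 128 + 16 + 2 + 1, so 12^147 = 12^128 × 12^16 × 12^2 × 12^1 ≡ 40 × 50 × 20 × 12 (mod 62)
Multiplying step by step:
  40 × 50 = 2000 ≡ 16 (mod 62)
  16 × 20 = 320 ≡ 10 (mod 62)
  10 × 12 = 120 ≡ 58 (mod 62)
Result: 12^147 ≡ 58 (mod 62)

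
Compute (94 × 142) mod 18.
10

(94 × 142) = 13348
13348 mod 18 = 10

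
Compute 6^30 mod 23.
Using Fermat: 6^{22} ≡ 1 (mod 23). 30 ≡ 8 (mod 22). So 6^{30} ≡ 6^{8} ≡ 18 (mod 23)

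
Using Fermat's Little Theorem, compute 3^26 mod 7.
By Fermat: 3^{6} ≡ 1 (mod 7). 26 = 4×6 + 2. So 3^{26} ≡ 3^{2} ≡ 2 (mod 7)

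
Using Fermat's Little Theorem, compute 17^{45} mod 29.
17

By Fermat's Little Theorem, a^(p-1) ≡ 1 (mod p) for prime p and gcd(a, p) = 1
Here p = 29, so 17^28 ≡ 1 (mod 29)
We can reduce the exponent: 45 mod 28 = 17
So 17^45 ≡ 17^17 (mod 29)
Computing: 17^17 mod 29 = 17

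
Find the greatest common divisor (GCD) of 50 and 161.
1

Using the Euclidean algorithm:
50 = 0 × 161 + 50
161 = 3 × 50 + 11
50 = 4 × 11 + 6
11 = 1 × 6 + 5
6 = 1 × 5 + 1
5 = 5 × 1 + 0

GCD(50, 161) = 1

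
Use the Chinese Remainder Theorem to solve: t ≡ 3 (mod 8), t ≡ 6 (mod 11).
M = 8 × 11 = 88. M₁ = 11, y₁ ≡ 3 (mod 8). M₂ = 8, y₂ ≡ 7 (mod 11). t = 3×11×3 + 6×8×7 ≡ 83 (mod 88)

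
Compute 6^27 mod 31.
Using repeated squaring. 27 = 16 + 8 + 2 + 1 (binary 11011). Repeated squaring mod 31: 6^1 ≡ 6; 6^2 ≡ 6² = 36 ≡ 5; 6^4 ≡ 5² = 25 ≡ 25; 6^8 ≡ 25² = 625 ≡ 5; 6^16 ≡ 5² = 25 ≡ 25. Multiply: 6^27 = 6^16 × 6^8 × 6^2 × 6^1 ≡ 25 × 5 × 5 × 6 (mod 31): 25 × 5 = 125 ≡ 1; 1 × 5 = 5 ≡ 5; 5 × 6 = 30 ≡ 30. So 6^27 ≡ 30 (mod 31).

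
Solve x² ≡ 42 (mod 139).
The square roots of 42 mod 139 are 96 and 43. Verify: 96² = 9216 ≡ 42 (mod 139)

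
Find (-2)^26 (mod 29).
Using repeated squaring. (-2) ≡ 27 (mod 29). 26 = 16 + 8 + 2 (binary 11010). Repeated squaring mod 29: 27^1 ≡ 27; 27^2 ≡ 27² = 729 ≡ 4; 27^4 ≡ 4² = 16 ≡ 16; 27^8 ≡ 16² = 256 ≡ 24; 27^16 ≡ 24² = 576 ≡ 25. Multiply: (-2)^26 ≡ 27^16 × 27^8 × 27^2 ≡ 25 × 24 × 4 (mod 29): 25 × 24 = 600 ≡ 20; 20 × 4 = 80 ≡ 22. So (-2)^26 ≡ 22 (mod 29).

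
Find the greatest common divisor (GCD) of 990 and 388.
2

Using the Euclidean algorithm:
990 = 2 × 388 + 214
388 = 1 × 214 + 174
214 = 1 × 174 + 40
174 = 4 × 40 + 14
40 = 2 × 14 + 12
14 = 1 × 12 + 2
12 = 6 × 2 + 0

GCD(990, 388) = 2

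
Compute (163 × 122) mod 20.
6

(163 × 122) = 19886
19886 mod 20 = 6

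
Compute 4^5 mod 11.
5 = 4 + 1 (binary 101). Repeated squaring mod 11: 4^1 ≡ 4; 4^2 ≡ 4² = 16 ≡ 5; 4^4 ≡ 5² = 25 ≡ 3. Multiply: 4^5 = 4^4 × 4^1 ≡ 3 × 4 (mod 11): 3 × 4 = 12 ≡ 1. So 4^5 ≡ 1 (mod 11).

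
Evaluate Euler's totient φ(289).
272

Prime factorization: 289 = 17^2
Using the formula φ(n) = n × Π(1 - 1/p) for each prime factor p:
φ(289) = 289 × (1 - 1/17)
φ(289) = 272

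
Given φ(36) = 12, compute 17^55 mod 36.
By Euler: 17^{12} ≡ 1 (mod 36) since gcd(17, 36) = 1. 55 = 4×12 + 7. So 17^{55} ≡ 17^{7} ≡ 17 (mod 36)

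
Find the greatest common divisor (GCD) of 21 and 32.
1

Using the Euclidean algorithm:
21 = 0 × 32 + 21
32 = 1 × 21 + 11
21 = 1 × 11 + 10
11 = 1 × 10 + 1
10 = 10 × 1 + 0

GCD(21, 32) = 1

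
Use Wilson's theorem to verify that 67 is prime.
(66)! mod 67 = 66. Since this equals -1 (mod 67), Wilson confirms 67 is prime.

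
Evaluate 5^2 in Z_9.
2 = 2 (binary 10). Repeated squaring mod 9: 5^1 ≡ 5; 5^2 ≡ 5² = 25 ≡ 7. So 5^2 ≡ 7 (mod 9).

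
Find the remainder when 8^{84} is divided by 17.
By Fermat: 8^{16} ≡ 1 (mod 17). 84 = 5×16 + 4. So 8^{84} ≡ 8^{4} ≡ 16 (mod 17)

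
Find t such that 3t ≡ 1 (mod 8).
3

Since gcd(3, 8) = 1 divides 1, a solution exists.
Multiply both sides by the inverse of 3 mod 8:
  3^(-1) mod 8 = 3
  x ≡ 3 × 1 ≡ 3 ≡ 3 (mod 8)
Verification: 3 × 3 = 9 = 1 × 8 + 1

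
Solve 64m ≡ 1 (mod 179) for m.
64^(-1) ≡ 14 (mod 179). Verification: 64 × 14 = 896 ≡ 1 (mod 179)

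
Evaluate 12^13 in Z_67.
Using repeated squaring. 13 = 8 + 4 + 1 (binary 1101). Repeated squaring mod 67: 12^1 ≡ 12; 12^2 ≡ 12² = 144 ≡ 10; 12^4 ≡ 10² = 100 ≡ 33; 12^8 ≡ 33² = 1089 ≡ 17. Multiply: 12^13 = 12^8 × 12^4 × 12^1 ≡ 17 × 33 × 12 (mod 67): 17 × 33 = 561 ≡ 25; 25 × 12 = 300 ≡ 32. So 12^13 ≡ 32 (mod 67).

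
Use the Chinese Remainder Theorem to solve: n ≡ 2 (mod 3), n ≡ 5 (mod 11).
M = 3 × 11 = 33. M₁ = 11, y₁ ≡ 2 (mod 3). M₂ = 3, y₂ ≡ 4 (mod 11). n = 2×11×2 + 5×3×4 ≡ 5 (mod 33)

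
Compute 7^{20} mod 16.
1

Using successive squaring:
Binary expansion of 20: 10100
Powers of 7 mod 16 (each is the square of the previous):
  7^1 ≡ 7 (mod 16)
  7^2 ≡ 7² = 49 ≡ 1 (mod 16)
  7^4 ≡ 1² = 1 ≡ 1 (mod 16)
  7^8 ≡ 1² = 1 ≡ 1 (mod 16)
  7^16 ≡ 1² = 1 ≡ 1 (mod 16)
20 = 16 + 4, so 7^20 = 7^16 × 7^4 ≡ 1 × 1 (mod 16)
Multiplying step by step:
  1 × 1 = 1 ≡ 1 (mod 16)
Result: 7^20 ≡ 1 (mod 16)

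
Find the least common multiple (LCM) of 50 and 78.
1950

First find GCD(50, 78) using the Euclidean algorithm:
50 = 0 × 78 + 50
78 = 1 × 50 + 28
50 = 1 × 28 + 22
28 = 1 × 22 + 6
22 = 3 × 6 + 4
6 = 1 × 4 + 2
4 = 2 × 2 + 0
GCD(50, 78) = 2

LCM formula: LCM(a, b) = (a × b) / GCD(a, b)
LCM(50, 78) = (50 × 78) / 2
LCM(50, 78) = 3900 / 2
LCM(50, 78) = 1950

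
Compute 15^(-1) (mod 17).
8

Using Extended Euclidean Algorithm:
gcd(15, 17) = 1
Bezout coefficients: 15 × 8 + 17 × -7 = 1
So 15 × 8 ≡ 1 (mod 17)
The inverse is 8 mod 17 = 8
Verification: 15 × 8 = 120 = 7 × 17 + 1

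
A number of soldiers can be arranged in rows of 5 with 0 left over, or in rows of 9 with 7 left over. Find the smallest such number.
M = 5 × 9 = 45. M₁ = 9, y₁ ≡ 4 (mod 5). M₂ = 5, y₂ ≡ 2 (mod 9). m = 0×9×4 + 7×5×2 ≡ 25 (mod 45). The smallest positive such number is 25.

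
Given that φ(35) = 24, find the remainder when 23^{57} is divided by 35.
By Euler: 23^{24} ≡ 1 (mod 35) since gcd(23, 35) = 1. 57 = 2×24 + 9. So 23^{57} ≡ 23^{9} ≡ 8 (mod 35)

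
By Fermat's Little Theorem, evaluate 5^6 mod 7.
By Fermat's Little Theorem, 5^{6} ≡ 1 (mod 7) since 7 is prime and gcd(5, 7) = 1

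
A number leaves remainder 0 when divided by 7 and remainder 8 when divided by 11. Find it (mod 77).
M = 7 × 11 = 77. M₁ = 11, y₁ ≡ 2 (mod 7). M₂ = 7, y₂ ≡ 8 (mod 11). y = 0×11×2 + 8×7×8 ≡ 63 (mod 77)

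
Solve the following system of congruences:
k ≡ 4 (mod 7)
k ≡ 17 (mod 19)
74

Using the Chinese Remainder Theorem:
M = product of moduli = 133
For equation 1: M_1 = 19, 19 ≡ 5 (mod 7), inverse of 19 mod 7 is 3 (check: 5 × 3 = 15 ≡ 1 (mod 7))
For equation 2: M_2 = 7, 7 ≡ 7 (mod 19), inverse of 7 mod 19 is 11 (check: 7 × 11 = 77 ≡ 1 (mod 19))
Combine: k ≡ Σ r_i×M_i×(M_i⁻¹ mod m_i) = 4×19×3 + 17×7×11 = 228 + 1309 = 1537
1537 mod 133 = 74
k ≡ 74 (mod 133)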